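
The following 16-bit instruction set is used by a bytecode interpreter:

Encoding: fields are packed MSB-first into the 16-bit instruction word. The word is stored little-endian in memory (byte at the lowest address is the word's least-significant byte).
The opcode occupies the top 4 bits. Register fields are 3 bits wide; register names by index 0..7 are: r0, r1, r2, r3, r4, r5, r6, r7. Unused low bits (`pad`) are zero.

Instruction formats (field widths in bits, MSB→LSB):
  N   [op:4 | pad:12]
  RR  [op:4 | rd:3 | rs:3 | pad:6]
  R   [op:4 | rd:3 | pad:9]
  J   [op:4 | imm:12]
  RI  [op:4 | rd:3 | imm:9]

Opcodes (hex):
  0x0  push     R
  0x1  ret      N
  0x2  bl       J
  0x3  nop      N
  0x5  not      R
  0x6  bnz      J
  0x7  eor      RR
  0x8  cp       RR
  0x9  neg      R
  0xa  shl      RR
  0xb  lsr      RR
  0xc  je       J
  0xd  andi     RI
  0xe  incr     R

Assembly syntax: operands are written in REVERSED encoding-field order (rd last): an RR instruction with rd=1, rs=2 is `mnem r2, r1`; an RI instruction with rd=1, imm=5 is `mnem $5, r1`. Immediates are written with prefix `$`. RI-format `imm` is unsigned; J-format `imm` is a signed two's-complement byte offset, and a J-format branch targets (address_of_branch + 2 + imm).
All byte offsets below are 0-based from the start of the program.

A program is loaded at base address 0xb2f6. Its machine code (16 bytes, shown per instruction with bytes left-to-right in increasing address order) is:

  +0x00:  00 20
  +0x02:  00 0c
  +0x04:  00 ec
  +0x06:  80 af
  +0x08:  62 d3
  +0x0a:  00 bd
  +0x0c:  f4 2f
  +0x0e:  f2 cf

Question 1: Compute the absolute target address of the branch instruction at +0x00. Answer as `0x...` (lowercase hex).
off 0x00: read 00 20 as little → 0x2000
  opcode bits[15:12]=0x2: bl/J
  imm: (w>>0)&0xfff=0x0 → $0
  target = base 0xb2f6 + off 0x00 + 2 + imm 0 = 0xb2f8

0xb2f8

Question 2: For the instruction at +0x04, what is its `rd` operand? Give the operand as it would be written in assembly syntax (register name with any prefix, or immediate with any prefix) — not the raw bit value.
off 0x04: read 00 ec as little → 0xec00
  op=0xec00>>12=0xe ⇒ incr (R)
  rd@[11:9]=0x6 ⇒ r6

r6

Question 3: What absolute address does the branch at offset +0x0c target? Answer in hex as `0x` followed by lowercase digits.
[0c] f4 2f → 0x2ff4
  op=0x2ff4>>12=0x2 ⇒ bl (J)
  [11:0] imm=4084 (s12→-12) = $-12
  target = base 0xb2f6 + off 0x0c + 2 + imm -12 = 0xb2f8

0xb2f8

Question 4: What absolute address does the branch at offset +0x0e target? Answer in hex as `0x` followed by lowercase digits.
0xb2f8

off 0x0e: read f2 cf as little → 0xcff2
  top 4b → 0xc → je [J]
  imm@[11:0]=0xff2 (s12→-14) ⇒ $-14
  target = base 0xb2f6 + off 0x0e + 2 + imm -14 = 0xb2f8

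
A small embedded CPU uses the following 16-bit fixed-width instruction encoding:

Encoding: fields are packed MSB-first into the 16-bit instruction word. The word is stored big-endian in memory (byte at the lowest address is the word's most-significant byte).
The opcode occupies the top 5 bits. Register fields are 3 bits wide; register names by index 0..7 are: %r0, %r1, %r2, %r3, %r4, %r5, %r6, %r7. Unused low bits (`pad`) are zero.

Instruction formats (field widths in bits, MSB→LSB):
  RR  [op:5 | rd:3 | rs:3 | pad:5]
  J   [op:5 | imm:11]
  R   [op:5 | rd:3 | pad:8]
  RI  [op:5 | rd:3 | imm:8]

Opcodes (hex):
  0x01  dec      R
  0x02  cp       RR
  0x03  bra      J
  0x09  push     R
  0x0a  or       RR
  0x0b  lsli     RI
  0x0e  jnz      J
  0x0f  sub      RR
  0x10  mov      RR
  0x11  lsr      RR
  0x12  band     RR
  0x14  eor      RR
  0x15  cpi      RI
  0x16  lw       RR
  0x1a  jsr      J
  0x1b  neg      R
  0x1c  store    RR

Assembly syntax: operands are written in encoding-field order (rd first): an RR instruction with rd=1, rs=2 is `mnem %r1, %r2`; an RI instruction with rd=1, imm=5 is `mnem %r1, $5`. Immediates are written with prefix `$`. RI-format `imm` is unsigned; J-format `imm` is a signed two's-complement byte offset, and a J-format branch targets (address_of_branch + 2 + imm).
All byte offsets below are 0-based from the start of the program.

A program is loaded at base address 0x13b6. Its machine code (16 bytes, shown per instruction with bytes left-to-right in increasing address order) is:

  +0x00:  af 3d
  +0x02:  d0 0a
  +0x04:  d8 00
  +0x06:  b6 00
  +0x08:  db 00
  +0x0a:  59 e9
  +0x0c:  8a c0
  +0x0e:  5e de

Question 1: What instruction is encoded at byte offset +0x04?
neg %r0

[04] d8 00 → 0xd800
  opcode bits[15:11]=0x1b: neg/R
  rd: (w>>8)&0x7=0x0 → %r0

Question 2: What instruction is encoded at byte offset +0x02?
jsr $10

@+02  big-endian(d0 0a) = 0xd00a
  op=0xd00a>>11=0x1a ⇒ jsr (J)
  imm: (w>>0)&0x7ff=0xa → $10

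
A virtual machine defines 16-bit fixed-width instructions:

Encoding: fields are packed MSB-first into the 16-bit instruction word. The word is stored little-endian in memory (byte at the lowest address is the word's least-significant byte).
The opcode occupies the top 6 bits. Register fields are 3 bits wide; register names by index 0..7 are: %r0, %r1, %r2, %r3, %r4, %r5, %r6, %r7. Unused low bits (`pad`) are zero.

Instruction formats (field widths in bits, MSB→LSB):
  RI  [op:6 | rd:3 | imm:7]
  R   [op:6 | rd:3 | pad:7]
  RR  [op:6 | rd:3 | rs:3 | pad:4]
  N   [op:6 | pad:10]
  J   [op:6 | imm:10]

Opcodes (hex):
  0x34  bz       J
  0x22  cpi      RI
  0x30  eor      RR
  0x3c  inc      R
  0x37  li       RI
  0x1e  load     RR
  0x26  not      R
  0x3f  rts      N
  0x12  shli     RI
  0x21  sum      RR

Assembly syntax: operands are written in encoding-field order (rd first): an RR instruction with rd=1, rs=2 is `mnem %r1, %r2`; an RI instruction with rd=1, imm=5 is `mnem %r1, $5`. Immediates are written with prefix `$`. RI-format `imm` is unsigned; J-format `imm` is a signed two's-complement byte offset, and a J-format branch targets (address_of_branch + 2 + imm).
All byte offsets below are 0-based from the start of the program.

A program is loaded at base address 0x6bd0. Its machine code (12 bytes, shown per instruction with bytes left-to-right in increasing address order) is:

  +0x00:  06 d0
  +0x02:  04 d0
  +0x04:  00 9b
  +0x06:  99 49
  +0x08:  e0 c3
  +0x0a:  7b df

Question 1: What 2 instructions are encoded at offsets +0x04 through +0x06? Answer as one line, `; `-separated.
[04] 00 9b → 0x9b00
  opcode bits[15:10]=0x26: not/R
  [9:7] rd=6 = %r6
[06] 99 49 → 0x4999
  opcode bits[15:10]=0x12: shli/RI
  [9:7] rd=3 = %r3
  [6:0] imm=25 = $25

not %r6; shli %r3, $25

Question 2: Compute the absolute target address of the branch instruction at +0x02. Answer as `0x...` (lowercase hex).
off 0x02: read 04 d0 as little → 0xd004
  op=0xd004>>10=0x34 ⇒ bz (J)
  imm: (w>>0)&0x3ff=0x4 → $4
  target = base 0x6bd0 + off 0x02 + 2 + imm 4 = 0x6bd8

0x6bd8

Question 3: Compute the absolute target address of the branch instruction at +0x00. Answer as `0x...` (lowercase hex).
+0x00: 06 d0 ⇒ word 0xd006 (little)
  opcode bits[15:10]=0x34: bz/J
  imm: (w>>0)&0x3ff=0x6 → $6
  target = base 0x6bd0 + off 0x00 + 2 + imm 6 = 0x6bd8

0x6bd8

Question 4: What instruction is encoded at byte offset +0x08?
eor %r7, %r6

@+08  little-endian(e0 c3) = 0xc3e0
  top 6b → 0x30 → eor [RR]
  [9:7] rd=7 = %r7
  [6:4] rs=6 = %r6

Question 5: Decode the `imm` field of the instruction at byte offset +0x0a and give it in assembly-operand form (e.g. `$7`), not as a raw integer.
off 0x0a: read 7b df as little → 0xdf7b
  opcode bits[15:10]=0x37: li/RI
  rd@[9:7]=0x6 ⇒ %r6
  imm@[6:0]=0x7b ⇒ $123

$123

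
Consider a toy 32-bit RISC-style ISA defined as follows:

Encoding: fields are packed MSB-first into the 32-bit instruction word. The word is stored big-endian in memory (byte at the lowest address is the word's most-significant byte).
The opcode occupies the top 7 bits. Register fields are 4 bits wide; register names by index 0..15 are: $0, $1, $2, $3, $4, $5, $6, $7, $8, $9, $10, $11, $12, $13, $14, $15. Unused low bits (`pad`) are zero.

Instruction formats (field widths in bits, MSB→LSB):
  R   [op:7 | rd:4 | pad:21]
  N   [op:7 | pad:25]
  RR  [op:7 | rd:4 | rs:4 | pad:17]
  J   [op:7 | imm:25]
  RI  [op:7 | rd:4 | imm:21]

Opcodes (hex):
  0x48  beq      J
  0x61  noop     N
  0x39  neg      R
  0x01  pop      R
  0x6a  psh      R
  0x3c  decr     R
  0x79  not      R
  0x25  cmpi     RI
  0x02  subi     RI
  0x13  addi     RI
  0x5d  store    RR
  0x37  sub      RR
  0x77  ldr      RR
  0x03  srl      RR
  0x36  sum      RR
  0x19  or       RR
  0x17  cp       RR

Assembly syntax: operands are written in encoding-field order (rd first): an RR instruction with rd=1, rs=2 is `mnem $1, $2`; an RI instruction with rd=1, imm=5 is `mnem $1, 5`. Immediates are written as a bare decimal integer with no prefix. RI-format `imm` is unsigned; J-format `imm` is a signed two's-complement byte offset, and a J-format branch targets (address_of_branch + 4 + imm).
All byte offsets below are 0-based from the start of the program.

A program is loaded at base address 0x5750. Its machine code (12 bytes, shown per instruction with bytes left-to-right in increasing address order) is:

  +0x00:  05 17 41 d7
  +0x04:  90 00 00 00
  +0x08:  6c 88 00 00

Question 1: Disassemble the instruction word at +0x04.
beq 0

off 0x04: read 90 00 00 00 as big → 0x90000000
  op=0x90000000>>25=0x48 ⇒ beq (J)
  imm@[24:0]=0x0 ⇒ 0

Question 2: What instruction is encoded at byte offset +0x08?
+0x08: 6c 88 00 00 ⇒ word 0x6c880000 (big)
  opcode bits[31:25]=0x36: sum/RR
  rd@[24:21]=0x4 ⇒ $4
  rs@[20:17]=0x4 ⇒ $4

sum $4, $4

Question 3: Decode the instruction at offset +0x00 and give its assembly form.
subi $8, 1524183

off 0x00: read 05 17 41 d7 as big → 0x051741d7
  op=0x051741d7>>25=0x2 ⇒ subi (RI)
  rd@[24:21]=0x8 ⇒ $8
  imm@[20:0]=0x1741d7 ⇒ 1524183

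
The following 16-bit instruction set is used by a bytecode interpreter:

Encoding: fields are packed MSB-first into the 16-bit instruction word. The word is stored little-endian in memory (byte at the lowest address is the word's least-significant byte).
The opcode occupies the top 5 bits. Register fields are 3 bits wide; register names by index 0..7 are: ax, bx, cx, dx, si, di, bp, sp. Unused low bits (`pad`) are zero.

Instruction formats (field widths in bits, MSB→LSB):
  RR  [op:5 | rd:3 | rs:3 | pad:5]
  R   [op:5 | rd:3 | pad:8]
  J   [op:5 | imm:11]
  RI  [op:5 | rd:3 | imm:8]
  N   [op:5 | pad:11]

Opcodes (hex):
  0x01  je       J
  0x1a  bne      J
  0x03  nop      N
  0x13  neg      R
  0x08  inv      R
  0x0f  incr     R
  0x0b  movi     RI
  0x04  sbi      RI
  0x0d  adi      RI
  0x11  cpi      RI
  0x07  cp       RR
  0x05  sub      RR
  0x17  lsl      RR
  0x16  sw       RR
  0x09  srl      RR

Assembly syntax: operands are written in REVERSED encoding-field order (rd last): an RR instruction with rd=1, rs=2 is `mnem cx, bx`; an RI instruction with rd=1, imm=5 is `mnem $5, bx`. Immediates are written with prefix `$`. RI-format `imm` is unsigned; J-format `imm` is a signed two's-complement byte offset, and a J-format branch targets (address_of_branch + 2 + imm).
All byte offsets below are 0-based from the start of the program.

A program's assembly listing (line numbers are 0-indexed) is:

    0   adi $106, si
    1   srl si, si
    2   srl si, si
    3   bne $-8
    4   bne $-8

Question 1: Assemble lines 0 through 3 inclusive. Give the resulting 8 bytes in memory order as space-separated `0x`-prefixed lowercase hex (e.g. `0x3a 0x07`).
0. adi fields op=0xd:5|rd=4:3|imm=106:8 → word 6c6ah → 6a 6c
1. srl fields op=0x9:5|rd=4:3|rs=4:3|pad=0:5 → word 4c80h → 80 4c
2. srl fields op=0x9:5|rd=4:3|rs=4:3|pad=0:5 → word 4c80h → 80 4c
3. bne fields op=0x1a:5|imm=-8:11 → word d7f8h → f8 d7

0x6a 0x6c 0x80 0x4c 0x80 0x4c 0xf8 0xd7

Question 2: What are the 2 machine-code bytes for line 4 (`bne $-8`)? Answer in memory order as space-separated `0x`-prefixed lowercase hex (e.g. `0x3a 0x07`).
0xf8 0xd7

L4: bne op=0x1a:5|imm=-8:11 ⇒ 0xd7f8 ⇒ little f8 d7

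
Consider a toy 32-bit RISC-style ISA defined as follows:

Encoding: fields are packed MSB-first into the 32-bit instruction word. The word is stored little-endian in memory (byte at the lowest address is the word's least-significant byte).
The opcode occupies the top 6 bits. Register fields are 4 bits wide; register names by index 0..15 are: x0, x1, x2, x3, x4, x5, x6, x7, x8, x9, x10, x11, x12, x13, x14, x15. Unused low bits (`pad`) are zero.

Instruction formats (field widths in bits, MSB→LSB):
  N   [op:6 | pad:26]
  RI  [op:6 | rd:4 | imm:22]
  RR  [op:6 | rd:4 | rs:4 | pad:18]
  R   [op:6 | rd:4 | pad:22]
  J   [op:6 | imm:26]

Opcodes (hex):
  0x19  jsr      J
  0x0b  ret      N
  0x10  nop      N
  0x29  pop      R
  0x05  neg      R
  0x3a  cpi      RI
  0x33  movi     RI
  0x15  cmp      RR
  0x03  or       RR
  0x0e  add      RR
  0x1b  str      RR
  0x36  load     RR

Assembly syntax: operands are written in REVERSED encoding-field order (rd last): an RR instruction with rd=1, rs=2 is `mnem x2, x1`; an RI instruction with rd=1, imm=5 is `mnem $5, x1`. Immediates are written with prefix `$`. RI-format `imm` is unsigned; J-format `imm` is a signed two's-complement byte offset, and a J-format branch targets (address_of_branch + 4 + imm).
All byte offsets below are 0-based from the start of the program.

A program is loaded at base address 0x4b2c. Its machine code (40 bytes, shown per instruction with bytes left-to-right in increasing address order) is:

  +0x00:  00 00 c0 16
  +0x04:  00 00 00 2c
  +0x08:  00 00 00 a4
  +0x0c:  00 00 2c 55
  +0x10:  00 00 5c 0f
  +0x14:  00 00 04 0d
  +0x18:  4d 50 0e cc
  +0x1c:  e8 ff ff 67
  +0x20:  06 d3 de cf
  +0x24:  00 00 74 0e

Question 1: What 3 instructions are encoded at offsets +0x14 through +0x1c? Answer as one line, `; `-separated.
+0x14: 00 00 04 0d ⇒ word 0x0d040000 (little)
  op=0x0d040000>>26=0x3 ⇒ or (RR)
  rd: (w>>22)&0xf=0x4 → x4
  rs: (w>>18)&0xf=0x1 → x1
+0x18: 4d 50 0e cc ⇒ word 0xcc0e504d (little)
  op=0xcc0e504d>>26=0x33 ⇒ movi (RI)
  rd: (w>>22)&0xf=0x0 → x0
  imm: (w>>0)&0x3fffff=0xe504d → $938061
+0x1c: e8 ff ff 67 ⇒ word 0x67ffffe8 (little)
  op=0x67ffffe8>>26=0x19 ⇒ jsr (J)
  imm: (w>>0)&0x3ffffff=0x3ffffe8 (s26→-24) → $-24

or x1, x4; movi $938061, x0; jsr $-24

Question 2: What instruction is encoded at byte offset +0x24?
or x13, x9

+0x24: 00 00 74 0e ⇒ word 0x0e740000 (little)
  top 6b → 0x3 → or [RR]
  rd: (w>>22)&0xf=0x9 → x9
  rs: (w>>18)&0xf=0xd → x13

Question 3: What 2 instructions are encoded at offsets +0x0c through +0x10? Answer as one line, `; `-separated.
@+0c  little-endian(00 00 2c 55) = 0x552c0000
  opcode bits[31:26]=0x15: cmp/RR
  rd: (w>>22)&0xf=0x4 → x4
  rs: (w>>18)&0xf=0xb → x11
@+10  little-endian(00 00 5c 0f) = 0x0f5c0000
  opcode bits[31:26]=0x3: or/RR
  rd: (w>>22)&0xf=0xd → x13
  rs: (w>>18)&0xf=0x7 → x7

cmp x11, x4; or x7, x13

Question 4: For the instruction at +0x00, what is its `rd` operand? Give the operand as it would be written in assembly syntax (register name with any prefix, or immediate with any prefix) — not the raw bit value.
+0x00: 00 00 c0 16 ⇒ word 0x16c00000 (little)
  op=0x16c00000>>26=0x5 ⇒ neg (R)
  rd: (w>>22)&0xf=0xb → x11

x11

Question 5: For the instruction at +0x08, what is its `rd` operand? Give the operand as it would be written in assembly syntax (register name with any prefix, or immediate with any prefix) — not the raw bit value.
+0x08: 00 00 00 a4 ⇒ word 0xa4000000 (little)
  top 6b → 0x29 → pop [R]
  rd@[25:22]=0x0 ⇒ x0

x0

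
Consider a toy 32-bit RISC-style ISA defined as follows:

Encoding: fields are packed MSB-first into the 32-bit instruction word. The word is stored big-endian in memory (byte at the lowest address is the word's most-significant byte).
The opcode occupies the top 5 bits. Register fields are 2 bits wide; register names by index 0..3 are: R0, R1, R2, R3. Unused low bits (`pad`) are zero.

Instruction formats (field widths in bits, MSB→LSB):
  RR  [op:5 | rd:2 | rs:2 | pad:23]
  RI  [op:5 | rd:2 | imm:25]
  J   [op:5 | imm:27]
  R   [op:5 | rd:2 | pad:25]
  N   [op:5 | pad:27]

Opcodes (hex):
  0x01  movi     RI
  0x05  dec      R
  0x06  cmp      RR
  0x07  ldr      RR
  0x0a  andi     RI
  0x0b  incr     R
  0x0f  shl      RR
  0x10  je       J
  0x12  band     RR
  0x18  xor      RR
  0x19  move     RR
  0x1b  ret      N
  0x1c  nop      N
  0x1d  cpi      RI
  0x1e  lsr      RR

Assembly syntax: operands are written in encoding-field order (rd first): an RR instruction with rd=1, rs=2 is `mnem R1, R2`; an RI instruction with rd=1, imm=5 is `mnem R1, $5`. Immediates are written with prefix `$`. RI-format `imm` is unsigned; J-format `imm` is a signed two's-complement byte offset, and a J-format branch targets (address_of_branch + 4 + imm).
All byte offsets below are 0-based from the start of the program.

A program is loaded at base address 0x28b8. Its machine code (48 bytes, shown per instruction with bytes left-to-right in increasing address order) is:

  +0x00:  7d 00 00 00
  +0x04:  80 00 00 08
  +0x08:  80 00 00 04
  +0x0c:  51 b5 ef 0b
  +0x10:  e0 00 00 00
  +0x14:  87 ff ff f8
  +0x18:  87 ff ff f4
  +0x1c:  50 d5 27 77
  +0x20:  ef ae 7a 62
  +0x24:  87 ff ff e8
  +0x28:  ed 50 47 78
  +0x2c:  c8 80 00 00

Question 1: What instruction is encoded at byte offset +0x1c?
andi R0, $13969271

off 0x1c: read 50 d5 27 77 as big → 0x50d52777
  op=0x50d52777>>27=0xa ⇒ andi (RI)
  rd: (w>>25)&0x3=0x0 → R0
  imm: (w>>0)&0x1ffffff=0xd52777 → $13969271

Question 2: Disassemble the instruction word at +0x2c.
move R0, R1

@+2c  big-endian(c8 80 00 00) = 0xc8800000
  op=0xc8800000>>27=0x19 ⇒ move (RR)
  rd: (w>>25)&0x3=0x0 → R0
  rs: (w>>23)&0x3=0x1 → R1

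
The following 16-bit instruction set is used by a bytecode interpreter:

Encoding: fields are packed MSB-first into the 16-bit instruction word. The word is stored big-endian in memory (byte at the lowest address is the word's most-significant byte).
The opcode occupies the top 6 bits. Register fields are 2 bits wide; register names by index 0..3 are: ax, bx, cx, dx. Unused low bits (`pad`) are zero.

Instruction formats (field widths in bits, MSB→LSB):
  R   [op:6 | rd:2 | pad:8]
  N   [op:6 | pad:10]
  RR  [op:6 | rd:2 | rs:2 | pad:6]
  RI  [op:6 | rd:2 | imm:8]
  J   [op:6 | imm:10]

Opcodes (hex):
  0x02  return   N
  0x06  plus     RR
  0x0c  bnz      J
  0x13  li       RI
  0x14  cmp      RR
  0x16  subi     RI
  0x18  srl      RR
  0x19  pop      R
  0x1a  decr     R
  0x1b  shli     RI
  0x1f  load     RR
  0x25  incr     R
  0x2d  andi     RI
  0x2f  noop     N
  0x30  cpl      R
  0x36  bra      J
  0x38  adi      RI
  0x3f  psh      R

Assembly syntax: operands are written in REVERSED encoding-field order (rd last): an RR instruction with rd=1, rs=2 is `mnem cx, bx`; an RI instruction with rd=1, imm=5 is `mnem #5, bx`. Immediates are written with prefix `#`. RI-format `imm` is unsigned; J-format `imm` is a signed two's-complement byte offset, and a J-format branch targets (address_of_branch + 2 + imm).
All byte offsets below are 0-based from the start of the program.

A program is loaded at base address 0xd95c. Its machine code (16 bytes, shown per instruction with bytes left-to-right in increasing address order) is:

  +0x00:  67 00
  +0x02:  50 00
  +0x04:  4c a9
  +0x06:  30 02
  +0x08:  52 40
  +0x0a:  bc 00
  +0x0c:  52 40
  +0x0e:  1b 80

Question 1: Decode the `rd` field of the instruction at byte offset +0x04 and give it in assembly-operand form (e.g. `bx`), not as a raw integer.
ax

[04] 4c a9 → 0x4ca9
  opcode bits[15:10]=0x13: li/RI
  rd@[9:8]=0x0 ⇒ ax
  imm@[7:0]=0xa9 ⇒ #169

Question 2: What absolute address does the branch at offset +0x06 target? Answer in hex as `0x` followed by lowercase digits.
0xd966

@+06  big-endian(30 02) = 0x3002
  top 6b → 0xc → bnz [J]
  [9:0] imm=2 = #2
  target = base 0xd95c + off 0x06 + 2 + imm 2 = 0xd966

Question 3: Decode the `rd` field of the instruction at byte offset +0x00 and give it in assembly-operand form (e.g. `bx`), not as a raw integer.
dx

@+00  big-endian(67 00) = 0x6700
  op=0x6700>>10=0x19 ⇒ pop (R)
  rd@[9:8]=0x3 ⇒ dx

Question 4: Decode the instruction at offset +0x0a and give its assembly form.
noop

off 0x0a: read bc 00 as big → 0xbc00
  opcode bits[15:10]=0x2f: noop/N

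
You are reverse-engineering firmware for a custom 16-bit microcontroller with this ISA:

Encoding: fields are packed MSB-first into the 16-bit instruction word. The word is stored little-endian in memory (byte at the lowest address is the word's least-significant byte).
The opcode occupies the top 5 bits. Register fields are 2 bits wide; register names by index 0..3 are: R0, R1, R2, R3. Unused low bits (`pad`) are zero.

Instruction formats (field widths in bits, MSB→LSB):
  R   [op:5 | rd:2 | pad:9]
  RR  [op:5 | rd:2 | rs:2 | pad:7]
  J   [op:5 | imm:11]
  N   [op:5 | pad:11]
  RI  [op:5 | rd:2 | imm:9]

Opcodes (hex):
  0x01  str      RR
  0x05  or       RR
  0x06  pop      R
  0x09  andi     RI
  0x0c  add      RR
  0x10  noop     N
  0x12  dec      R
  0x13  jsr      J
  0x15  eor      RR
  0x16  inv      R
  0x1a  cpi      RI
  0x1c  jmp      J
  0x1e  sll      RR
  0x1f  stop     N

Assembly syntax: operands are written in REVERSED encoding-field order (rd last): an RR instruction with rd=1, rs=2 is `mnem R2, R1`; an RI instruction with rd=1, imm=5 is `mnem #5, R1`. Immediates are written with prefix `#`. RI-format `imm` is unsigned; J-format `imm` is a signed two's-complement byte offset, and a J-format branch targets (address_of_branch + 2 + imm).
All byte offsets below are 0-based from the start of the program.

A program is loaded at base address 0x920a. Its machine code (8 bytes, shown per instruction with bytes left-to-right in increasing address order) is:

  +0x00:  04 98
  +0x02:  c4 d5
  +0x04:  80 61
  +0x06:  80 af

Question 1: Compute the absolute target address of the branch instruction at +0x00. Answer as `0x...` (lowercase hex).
0x9210

off 0x00: read 04 98 as little → 0x9804
  op=0x9804>>11=0x13 ⇒ jsr (J)
  imm@[10:0]=0x4 ⇒ #4
  target = base 0x920a + off 0x00 + 2 + imm 4 = 0x9210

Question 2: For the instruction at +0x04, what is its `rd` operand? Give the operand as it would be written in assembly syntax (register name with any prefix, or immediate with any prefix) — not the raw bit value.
@+04  little-endian(80 61) = 0x6180
  opcode bits[15:11]=0xc: add/RR
  [10:9] rd=0 = R0
  [8:7] rs=3 = R3

R0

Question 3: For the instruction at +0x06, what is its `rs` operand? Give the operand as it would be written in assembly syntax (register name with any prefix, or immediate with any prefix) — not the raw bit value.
R3

off 0x06: read 80 af as little → 0xaf80
  opcode bits[15:11]=0x15: eor/RR
  [10:9] rd=3 = R3
  [8:7] rs=3 = R3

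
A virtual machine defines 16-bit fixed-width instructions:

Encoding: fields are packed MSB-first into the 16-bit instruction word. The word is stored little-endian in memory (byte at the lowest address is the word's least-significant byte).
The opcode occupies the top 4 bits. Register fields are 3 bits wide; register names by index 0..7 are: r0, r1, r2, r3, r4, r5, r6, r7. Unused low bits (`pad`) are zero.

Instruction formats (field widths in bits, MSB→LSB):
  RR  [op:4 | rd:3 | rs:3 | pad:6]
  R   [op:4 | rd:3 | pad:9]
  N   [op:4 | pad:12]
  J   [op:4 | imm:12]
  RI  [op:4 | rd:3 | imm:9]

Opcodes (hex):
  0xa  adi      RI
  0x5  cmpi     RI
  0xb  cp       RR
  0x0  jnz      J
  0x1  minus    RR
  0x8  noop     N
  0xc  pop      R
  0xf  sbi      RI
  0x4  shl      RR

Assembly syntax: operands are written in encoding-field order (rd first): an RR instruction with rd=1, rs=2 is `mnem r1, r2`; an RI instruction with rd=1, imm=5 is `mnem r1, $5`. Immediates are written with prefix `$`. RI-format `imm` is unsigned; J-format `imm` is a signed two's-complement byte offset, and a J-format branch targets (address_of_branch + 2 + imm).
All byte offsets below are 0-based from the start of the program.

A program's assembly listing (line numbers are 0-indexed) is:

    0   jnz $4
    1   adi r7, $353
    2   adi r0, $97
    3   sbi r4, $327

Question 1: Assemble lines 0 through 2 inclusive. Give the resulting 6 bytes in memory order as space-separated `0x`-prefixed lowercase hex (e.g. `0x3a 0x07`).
L0: jnz op=0x0:4|imm=4:12 ⇒ 0x0004 ⇒ little 04 00
L1: adi op=0xa:4|rd=7:3|imm=353:9 ⇒ 0xaf61 ⇒ little 61 af
L2: adi op=0xa:4|rd=0:3|imm=97:9 ⇒ 0xa061 ⇒ little 61 a0

0x04 0x00 0x61 0xaf 0x61 0xa0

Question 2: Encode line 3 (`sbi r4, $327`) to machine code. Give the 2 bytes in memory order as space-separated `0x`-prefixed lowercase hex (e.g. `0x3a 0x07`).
0x47 0xf9

L3: sbi op=0xf:4|rd=4:3|imm=327:9 ⇒ 0xf947 ⇒ little 47 f9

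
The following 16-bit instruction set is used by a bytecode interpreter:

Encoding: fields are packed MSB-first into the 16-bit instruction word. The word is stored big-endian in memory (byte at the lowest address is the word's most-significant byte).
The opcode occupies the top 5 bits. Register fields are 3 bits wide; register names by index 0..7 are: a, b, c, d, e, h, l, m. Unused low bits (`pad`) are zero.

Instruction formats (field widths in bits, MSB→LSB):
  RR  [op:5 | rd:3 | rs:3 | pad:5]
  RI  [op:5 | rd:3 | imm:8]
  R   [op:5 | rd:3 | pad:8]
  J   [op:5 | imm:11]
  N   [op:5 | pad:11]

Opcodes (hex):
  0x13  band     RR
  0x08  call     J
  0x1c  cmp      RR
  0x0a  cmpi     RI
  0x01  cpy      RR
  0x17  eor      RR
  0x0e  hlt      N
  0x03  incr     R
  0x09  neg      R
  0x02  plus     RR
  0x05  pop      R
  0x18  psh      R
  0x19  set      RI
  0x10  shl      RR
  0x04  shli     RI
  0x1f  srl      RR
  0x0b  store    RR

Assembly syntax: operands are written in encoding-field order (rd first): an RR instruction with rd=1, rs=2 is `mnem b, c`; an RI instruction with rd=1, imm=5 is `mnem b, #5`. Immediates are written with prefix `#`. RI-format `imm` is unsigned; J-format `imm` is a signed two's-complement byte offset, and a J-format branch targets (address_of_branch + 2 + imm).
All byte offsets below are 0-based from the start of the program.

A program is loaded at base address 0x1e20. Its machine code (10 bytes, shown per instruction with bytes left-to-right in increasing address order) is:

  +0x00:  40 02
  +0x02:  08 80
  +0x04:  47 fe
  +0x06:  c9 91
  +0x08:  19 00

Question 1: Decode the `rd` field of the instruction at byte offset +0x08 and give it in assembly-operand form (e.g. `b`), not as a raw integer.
@+08  big-endian(19 00) = 0x1900
  opcode bits[15:11]=0x3: incr/R
  rd@[10:8]=0x1 ⇒ b

b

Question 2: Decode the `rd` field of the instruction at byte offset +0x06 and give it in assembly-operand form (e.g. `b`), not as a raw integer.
b

[06] c9 91 → 0xc991
  top 5b → 0x19 → set [RI]
  rd: (w>>8)&0x7=0x1 → b
  imm: (w>>0)&0xff=0x91 → #145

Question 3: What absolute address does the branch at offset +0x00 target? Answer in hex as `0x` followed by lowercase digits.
0x1e24

[00] 40 02 → 0x4002
  opcode bits[15:11]=0x8: call/J
  [10:0] imm=2 = #2
  target = base 0x1e20 + off 0x00 + 2 + imm 2 = 0x1e24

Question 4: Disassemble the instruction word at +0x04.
[04] 47 fe → 0x47fe
  top 5b → 0x8 → call [J]
  [10:0] imm=2046 (s11→-2) = #-2

call #-2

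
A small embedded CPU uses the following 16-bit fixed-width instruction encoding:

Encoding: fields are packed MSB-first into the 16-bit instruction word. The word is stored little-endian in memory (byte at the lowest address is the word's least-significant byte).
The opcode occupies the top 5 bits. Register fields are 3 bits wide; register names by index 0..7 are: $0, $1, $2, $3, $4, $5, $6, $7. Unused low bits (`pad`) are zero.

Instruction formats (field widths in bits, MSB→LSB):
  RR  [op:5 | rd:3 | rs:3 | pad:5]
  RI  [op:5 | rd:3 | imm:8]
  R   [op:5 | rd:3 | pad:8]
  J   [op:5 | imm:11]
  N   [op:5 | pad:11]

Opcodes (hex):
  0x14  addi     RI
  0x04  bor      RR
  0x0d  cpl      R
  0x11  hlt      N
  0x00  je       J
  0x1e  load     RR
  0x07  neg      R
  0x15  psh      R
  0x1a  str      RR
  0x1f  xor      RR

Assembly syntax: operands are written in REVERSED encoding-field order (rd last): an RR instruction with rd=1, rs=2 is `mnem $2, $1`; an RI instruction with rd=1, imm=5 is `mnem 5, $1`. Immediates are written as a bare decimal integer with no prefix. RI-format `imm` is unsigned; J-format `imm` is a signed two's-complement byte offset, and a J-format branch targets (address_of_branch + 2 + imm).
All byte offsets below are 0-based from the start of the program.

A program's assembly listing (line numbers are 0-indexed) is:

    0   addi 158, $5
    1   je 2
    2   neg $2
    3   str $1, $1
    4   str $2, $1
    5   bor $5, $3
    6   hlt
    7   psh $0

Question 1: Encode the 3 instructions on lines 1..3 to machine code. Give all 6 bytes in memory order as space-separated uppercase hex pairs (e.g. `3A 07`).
line 1 (je): pack op=0x0:5|imm=2:11 = 0x0002; little→ 02 00
line 2 (neg): pack op=0x7:5|rd=2:3|pad=0:8 = 0x3a00; little→ 00 3a
line 3 (str): pack op=0x1a:5|rd=1:3|rs=1:3|pad=0:5 = 0xd120; little→ 20 d1

02 00 00 3A 20 D1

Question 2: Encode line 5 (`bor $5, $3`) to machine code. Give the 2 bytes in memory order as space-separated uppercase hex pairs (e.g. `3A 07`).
line 5 (bor): pack op=0x4:5|rd=3:3|rs=5:3|pad=0:5 = 0x23a0; little→ a0 23

A0 23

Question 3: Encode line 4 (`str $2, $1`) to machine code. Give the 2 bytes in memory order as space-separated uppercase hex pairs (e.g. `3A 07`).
40 D1

4. str fields op=0x1a:5|rd=1:3|rs=2:3|pad=0:5 → word d140h → 40 d1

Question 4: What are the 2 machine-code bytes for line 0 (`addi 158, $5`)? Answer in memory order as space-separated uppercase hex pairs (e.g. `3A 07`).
line 0 (addi): pack op=0x14:5|rd=5:3|imm=158:8 = 0xa59e; little→ 9e a5

9E A5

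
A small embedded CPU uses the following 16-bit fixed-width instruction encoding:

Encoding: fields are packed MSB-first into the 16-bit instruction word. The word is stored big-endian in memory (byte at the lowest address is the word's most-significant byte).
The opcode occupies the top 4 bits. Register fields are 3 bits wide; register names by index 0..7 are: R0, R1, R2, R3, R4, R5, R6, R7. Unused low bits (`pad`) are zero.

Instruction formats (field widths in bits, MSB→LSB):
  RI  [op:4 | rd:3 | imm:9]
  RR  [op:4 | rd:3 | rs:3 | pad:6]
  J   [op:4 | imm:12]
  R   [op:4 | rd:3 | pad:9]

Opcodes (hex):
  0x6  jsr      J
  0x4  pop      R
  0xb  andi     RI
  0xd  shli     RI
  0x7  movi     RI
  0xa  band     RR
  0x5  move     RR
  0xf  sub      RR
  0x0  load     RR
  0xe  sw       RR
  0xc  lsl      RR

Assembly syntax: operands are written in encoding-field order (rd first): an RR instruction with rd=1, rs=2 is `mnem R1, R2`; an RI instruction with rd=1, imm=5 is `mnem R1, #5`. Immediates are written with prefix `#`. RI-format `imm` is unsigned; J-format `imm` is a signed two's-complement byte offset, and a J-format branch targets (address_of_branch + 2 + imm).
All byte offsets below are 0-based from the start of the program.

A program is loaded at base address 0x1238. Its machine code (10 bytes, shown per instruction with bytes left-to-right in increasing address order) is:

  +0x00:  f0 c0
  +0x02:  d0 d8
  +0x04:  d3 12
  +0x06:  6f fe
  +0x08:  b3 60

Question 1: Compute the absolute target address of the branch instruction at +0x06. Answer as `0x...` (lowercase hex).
[06] 6f fe → 0x6ffe
  opcode bits[15:12]=0x6: jsr/J
  imm@[11:0]=0xffe (s12→-2) ⇒ #-2
  target = base 0x1238 + off 0x06 + 2 + imm -2 = 0x123e

0x123e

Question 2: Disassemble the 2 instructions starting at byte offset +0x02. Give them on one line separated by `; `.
shli R0, #216; shli R1, #274

off 0x02: read d0 d8 as big → 0xd0d8
  opcode bits[15:12]=0xd: shli/RI
  rd@[11:9]=0x0 ⇒ R0
  imm@[8:0]=0xd8 ⇒ #216
off 0x04: read d3 12 as big → 0xd312
  opcode bits[15:12]=0xd: shli/RI
  rd@[11:9]=0x1 ⇒ R1
  imm@[8:0]=0x112 ⇒ #274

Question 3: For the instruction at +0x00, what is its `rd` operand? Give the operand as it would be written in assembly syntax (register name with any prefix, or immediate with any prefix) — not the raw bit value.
off 0x00: read f0 c0 as big → 0xf0c0
  top 4b → 0xf → sub [RR]
  [11:9] rd=0 = R0
  [8:6] rs=3 = R3

R0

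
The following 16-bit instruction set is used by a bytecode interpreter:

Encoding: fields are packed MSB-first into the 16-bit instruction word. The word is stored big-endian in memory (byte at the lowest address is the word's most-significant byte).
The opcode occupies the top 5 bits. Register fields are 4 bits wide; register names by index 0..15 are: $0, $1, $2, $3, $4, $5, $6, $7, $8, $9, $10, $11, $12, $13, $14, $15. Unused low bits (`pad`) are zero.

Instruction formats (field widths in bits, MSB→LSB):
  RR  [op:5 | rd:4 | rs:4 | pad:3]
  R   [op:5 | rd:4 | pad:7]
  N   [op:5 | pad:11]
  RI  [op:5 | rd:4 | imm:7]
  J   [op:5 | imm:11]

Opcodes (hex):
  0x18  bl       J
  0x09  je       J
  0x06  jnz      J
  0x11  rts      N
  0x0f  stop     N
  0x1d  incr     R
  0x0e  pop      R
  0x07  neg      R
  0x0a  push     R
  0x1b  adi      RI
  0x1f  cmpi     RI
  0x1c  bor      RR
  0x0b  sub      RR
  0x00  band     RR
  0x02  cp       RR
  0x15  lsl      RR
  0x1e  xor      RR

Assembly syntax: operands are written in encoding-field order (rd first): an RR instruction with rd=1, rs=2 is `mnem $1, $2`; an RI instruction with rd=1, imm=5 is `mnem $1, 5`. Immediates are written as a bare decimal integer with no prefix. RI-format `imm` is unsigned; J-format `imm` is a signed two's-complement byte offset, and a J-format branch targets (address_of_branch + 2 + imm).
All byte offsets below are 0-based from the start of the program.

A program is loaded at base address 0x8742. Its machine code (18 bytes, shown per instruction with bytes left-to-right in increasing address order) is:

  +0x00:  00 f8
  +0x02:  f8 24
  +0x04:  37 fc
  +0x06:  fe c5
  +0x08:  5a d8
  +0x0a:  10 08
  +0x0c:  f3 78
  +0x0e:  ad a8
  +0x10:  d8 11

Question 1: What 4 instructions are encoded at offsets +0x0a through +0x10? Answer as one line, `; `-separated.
@+0a  big-endian(10 08) = 0x1008
  top 5b → 0x2 → cp [RR]
  [10:7] rd=0 = $0
  [6:3] rs=1 = $1
@+0c  big-endian(f3 78) = 0xf378
  top 5b → 0x1e → xor [RR]
  [10:7] rd=6 = $6
  [6:3] rs=15 = $15
@+0e  big-endian(ad a8) = 0xada8
  top 5b → 0x15 → lsl [RR]
  [10:7] rd=11 = $11
  [6:3] rs=5 = $5
@+10  big-endian(d8 11) = 0xd811
  top 5b → 0x1b → adi [RI]
  [10:7] rd=0 = $0
  [6:0] imm=17 = 17

cp $0, $1; xor $6, $15; lsl $11, $5; adi $0, 17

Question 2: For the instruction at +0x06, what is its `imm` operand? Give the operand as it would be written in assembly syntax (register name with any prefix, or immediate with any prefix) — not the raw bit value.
+0x06: fe c5 ⇒ word 0xfec5 (big)
  opcode bits[15:11]=0x1f: cmpi/RI
  rd: (w>>7)&0xf=0xd → $13
  imm: (w>>0)&0x7f=0x45 → 69

69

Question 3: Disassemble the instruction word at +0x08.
@+08  big-endian(5a d8) = 0x5ad8
  op=0x5ad8>>11=0xb ⇒ sub (RR)
  [10:7] rd=5 = $5
  [6:3] rs=11 = $11

sub $5, $11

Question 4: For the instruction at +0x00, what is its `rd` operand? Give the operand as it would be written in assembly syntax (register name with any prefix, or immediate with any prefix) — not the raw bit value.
[00] 00 f8 → 0x00f8
  opcode bits[15:11]=0x0: band/RR
  [10:7] rd=1 = $1
  [6:3] rs=15 = $15

$1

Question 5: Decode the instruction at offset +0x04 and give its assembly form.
+0x04: 37 fc ⇒ word 0x37fc (big)
  top 5b → 0x6 → jnz [J]
  [10:0] imm=2044 (s11→-4) = -4

jnz -4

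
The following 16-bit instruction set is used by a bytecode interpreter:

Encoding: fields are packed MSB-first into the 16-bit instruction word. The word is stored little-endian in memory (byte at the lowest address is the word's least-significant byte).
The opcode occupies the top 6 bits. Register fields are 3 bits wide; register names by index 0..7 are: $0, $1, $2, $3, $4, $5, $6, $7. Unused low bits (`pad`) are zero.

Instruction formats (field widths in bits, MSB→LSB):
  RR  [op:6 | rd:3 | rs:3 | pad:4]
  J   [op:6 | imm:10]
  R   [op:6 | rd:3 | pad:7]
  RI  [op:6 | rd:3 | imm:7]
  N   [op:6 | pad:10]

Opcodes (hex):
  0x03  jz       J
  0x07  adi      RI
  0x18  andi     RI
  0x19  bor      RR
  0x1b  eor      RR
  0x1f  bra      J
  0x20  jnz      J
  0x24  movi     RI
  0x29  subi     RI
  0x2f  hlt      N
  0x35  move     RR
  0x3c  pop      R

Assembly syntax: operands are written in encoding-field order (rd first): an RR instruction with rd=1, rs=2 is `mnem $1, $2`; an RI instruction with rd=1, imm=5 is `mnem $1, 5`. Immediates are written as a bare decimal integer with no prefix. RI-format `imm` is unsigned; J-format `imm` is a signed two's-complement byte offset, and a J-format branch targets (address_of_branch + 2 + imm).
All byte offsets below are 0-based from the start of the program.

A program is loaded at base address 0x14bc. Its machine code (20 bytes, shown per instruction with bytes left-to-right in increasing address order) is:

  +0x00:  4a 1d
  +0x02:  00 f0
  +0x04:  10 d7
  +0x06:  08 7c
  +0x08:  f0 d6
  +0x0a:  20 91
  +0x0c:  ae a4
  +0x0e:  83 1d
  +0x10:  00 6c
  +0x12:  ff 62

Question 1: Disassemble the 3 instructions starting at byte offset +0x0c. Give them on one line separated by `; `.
subi $1, 46; adi $3, 3; eor $0, $0

off 0x0c: read ae a4 as little → 0xa4ae
  opcode bits[15:10]=0x29: subi/RI
  [9:7] rd=1 = $1
  [6:0] imm=46 = 46
off 0x0e: read 83 1d as little → 0x1d83
  opcode bits[15:10]=0x7: adi/RI
  [9:7] rd=3 = $3
  [6:0] imm=3 = 3
off 0x10: read 00 6c as little → 0x6c00
  opcode bits[15:10]=0x1b: eor/RR
  [9:7] rd=0 = $0
  [6:4] rs=0 = $0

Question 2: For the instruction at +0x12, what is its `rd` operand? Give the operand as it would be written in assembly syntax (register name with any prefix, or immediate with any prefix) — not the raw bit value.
@+12  little-endian(ff 62) = 0x62ff
  op=0x62ff>>10=0x18 ⇒ andi (RI)
  [9:7] rd=5 = $5
  [6:0] imm=127 = 127

$5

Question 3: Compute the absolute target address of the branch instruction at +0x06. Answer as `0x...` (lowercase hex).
0x14cc

+0x06: 08 7c ⇒ word 0x7c08 (little)
  opcode bits[15:10]=0x1f: bra/J
  imm@[9:0]=0x8 ⇒ 8
  target = base 0x14bc + off 0x06 + 2 + imm 8 = 0x14cc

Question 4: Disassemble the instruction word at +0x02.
+0x02: 00 f0 ⇒ word 0xf000 (little)
  op=0xf000>>10=0x3c ⇒ pop (R)
  [9:7] rd=0 = $0

pop $0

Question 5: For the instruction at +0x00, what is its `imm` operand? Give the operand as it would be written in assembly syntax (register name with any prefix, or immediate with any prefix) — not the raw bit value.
74

[00] 4a 1d → 0x1d4a
  op=0x1d4a>>10=0x7 ⇒ adi (RI)
  rd: (w>>7)&0x7=0x2 → $2
  imm: (w>>0)&0x7f=0x4a → 74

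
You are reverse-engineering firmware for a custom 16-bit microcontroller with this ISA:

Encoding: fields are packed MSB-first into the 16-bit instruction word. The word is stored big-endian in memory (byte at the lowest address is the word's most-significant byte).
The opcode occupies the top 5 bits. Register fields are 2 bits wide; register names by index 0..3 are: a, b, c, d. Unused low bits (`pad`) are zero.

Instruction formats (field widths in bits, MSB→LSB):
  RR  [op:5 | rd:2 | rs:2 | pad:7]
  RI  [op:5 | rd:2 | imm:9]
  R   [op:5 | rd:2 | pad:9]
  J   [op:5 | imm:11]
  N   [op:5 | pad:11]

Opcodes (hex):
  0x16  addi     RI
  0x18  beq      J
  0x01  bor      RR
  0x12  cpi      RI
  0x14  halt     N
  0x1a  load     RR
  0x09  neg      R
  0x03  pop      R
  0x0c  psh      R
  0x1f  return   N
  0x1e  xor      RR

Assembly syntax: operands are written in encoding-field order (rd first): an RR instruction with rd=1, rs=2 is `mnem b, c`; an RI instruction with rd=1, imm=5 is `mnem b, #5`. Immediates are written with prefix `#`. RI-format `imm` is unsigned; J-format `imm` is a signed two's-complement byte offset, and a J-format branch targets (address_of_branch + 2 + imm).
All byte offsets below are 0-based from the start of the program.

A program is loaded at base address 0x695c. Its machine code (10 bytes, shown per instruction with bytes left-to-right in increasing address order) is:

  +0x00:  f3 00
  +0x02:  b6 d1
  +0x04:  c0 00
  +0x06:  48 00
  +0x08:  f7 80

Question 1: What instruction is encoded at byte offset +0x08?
xor d, d

@+08  big-endian(f7 80) = 0xf780
  top 5b → 0x1e → xor [RR]
  rd: (w>>9)&0x3=0x3 → d
  rs: (w>>7)&0x3=0x3 → d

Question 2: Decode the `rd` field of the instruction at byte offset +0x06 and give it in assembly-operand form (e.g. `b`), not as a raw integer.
a

off 0x06: read 48 00 as big → 0x4800
  opcode bits[15:11]=0x9: neg/R
  rd: (w>>9)&0x3=0x0 → a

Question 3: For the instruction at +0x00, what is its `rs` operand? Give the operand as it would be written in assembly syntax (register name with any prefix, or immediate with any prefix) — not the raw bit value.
c

@+00  big-endian(f3 00) = 0xf300
  top 5b → 0x1e → xor [RR]
  rd: (w>>9)&0x3=0x1 → b
  rs: (w>>7)&0x3=0x2 → c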